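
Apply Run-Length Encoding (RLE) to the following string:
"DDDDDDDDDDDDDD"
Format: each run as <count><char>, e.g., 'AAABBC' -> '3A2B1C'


Scanning runs left to right:
  i=0: run of 'D' x 14 -> '14D'

RLE = 14D


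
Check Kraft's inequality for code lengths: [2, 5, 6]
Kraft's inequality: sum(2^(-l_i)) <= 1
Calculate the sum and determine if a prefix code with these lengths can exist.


Sum = 2^(-2) + 2^(-5) + 2^(-6)
    = 0.25 + 0.03125 + 0.015625
    = 19/64 = 0.296875
Since 0.296875 <= 1, Kraft's inequality IS satisfied.
A prefix code with these lengths CAN exist.

Kraft sum = 0.296875. Satisfied.


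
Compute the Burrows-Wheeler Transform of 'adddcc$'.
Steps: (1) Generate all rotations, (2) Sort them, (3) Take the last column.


Rotations (sorted):
  0: $adddcc -> last char: c
  1: adddcc$ -> last char: $
  2: c$adddc -> last char: c
  3: cc$addd -> last char: d
  4: dcc$add -> last char: d
  5: ddcc$ad -> last char: d
  6: dddcc$a -> last char: a


BWT = c$cddda


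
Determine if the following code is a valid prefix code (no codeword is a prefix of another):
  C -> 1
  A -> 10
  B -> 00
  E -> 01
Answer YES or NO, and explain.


Checking each pair (does one codeword prefix another?):
  C='1' vs A='10': prefix -- VIOLATION

NO -- this is NOT a valid prefix code. C (1) is a prefix of A (10).


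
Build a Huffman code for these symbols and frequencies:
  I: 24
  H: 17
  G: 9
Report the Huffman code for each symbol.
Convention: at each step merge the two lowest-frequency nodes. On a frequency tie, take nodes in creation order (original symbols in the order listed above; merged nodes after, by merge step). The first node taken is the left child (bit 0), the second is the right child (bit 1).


Huffman tree construction:
Step 1: Merge G(9) + H(17) = 26
Step 2: Merge I(24) + (G+H)(26) = 50
Read each symbol's code off the tree from the root (left child = 0, right child = 1).

Codes:
  I: 0 (length 1)
  H: 11 (length 2)
  G: 10 (length 2)
Average code length: 76/50 = 1.5200 bits/symbol


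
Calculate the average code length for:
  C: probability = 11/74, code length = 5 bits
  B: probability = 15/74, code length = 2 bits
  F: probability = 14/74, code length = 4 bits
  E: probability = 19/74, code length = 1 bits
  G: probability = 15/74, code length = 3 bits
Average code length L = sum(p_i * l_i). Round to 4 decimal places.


Weighted contributions p_i * l_i:
  C: (11/74) * 5 = 55/74
  B: (15/74) * 2 = 30/74
  F: (14/74) * 4 = 56/74
  E: (19/74) * 1 = 19/74
  G: (15/74) * 3 = 45/74
Sum = (55 + 30 + 56 + 19 + 45)/74 = 205/74

L = 205/74 = 2.7703 bits/symbol


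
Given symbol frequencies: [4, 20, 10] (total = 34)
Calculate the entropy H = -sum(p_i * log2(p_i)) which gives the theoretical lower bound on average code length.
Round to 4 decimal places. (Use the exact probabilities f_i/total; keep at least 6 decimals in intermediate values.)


Per-symbol terms -p_i * log2(p_i) with p_i = f_i/34:
  p = 4/34 = 0.117647: log2(p) = -3.087463, -p*log2(p) = 0.363231
  p = 20/34 = 0.588235: log2(p) = -0.765535, -p*log2(p) = 0.450315
  p = 10/34 = 0.294118: log2(p) = -1.765535, -p*log2(p) = 0.519275
H = 0.363231 + 0.450315 + 0.519275 = 1.332821

H = 1.3328 bits/symbol


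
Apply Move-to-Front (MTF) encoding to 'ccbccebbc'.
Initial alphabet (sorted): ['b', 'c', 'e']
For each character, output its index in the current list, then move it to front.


MTF encoding:
'c': index 1 in ['b', 'c', 'e'] -> ['c', 'b', 'e']
'c': index 0 in ['c', 'b', 'e'] -> ['c', 'b', 'e']
'b': index 1 in ['c', 'b', 'e'] -> ['b', 'c', 'e']
'c': index 1 in ['b', 'c', 'e'] -> ['c', 'b', 'e']
'c': index 0 in ['c', 'b', 'e'] -> ['c', 'b', 'e']
'e': index 2 in ['c', 'b', 'e'] -> ['e', 'c', 'b']
'b': index 2 in ['e', 'c', 'b'] -> ['b', 'e', 'c']
'b': index 0 in ['b', 'e', 'c'] -> ['b', 'e', 'c']
'c': index 2 in ['b', 'e', 'c'] -> ['c', 'b', 'e']


Output: [1, 0, 1, 1, 0, 2, 2, 0, 2]


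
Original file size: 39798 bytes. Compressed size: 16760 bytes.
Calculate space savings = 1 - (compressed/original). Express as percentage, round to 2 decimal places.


ratio = compressed/original = 16760/39798 = 0.421127
savings = 1 - ratio = 1 - 0.421127 = 0.578873
as a percentage: 0.578873 * 100 = 57.89%

Space savings = 1 - 16760/39798 = 57.89%


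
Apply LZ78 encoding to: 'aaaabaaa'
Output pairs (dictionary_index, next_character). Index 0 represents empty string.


LZ78 encoding steps:
Dictionary: {0: ''}
Step 1: w='' (idx 0), next='a' -> output (0, 'a'), add 'a' as idx 1
Step 2: w='a' (idx 1), next='a' -> output (1, 'a'), add 'aa' as idx 2
Step 3: w='a' (idx 1), next='b' -> output (1, 'b'), add 'ab' as idx 3
Step 4: w='aa' (idx 2), next='a' -> output (2, 'a'), add 'aaa' as idx 4


Encoded: [(0, 'a'), (1, 'a'), (1, 'b'), (2, 'a')]


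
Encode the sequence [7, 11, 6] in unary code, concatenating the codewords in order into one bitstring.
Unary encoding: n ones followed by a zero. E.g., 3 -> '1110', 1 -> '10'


Encode each number as n ones followed by a terminating 0:
  7 -> 11111110 (8 bits)
  11 -> 111111111110 (12 bits)
  6 -> 1111110 (7 bits)
Total length = 8 + 12 + 7 = 27 bits.

Unary([7, 11, 6]) = 111111101111111111101111110 (27 bits)


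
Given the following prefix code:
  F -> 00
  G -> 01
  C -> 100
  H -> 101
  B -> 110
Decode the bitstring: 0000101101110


Decoding step by step:
Bits 00 -> F
Bits 00 -> F
Bits 101 -> H
Bits 101 -> H
Bits 110 -> B


Decoded message: FFHHB


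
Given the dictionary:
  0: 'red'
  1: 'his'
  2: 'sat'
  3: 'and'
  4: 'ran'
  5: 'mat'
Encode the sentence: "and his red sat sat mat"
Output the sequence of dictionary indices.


Look up each word in the dictionary:
  'and' -> 3
  'his' -> 1
  'red' -> 0
  'sat' -> 2
  'sat' -> 2
  'mat' -> 5

Encoded: [3, 1, 0, 2, 2, 5]


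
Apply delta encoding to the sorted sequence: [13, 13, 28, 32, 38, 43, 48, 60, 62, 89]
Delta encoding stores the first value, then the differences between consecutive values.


First value: 13
Deltas:
  13 - 13 = 0
  28 - 13 = 15
  32 - 28 = 4
  38 - 32 = 6
  43 - 38 = 5
  48 - 43 = 5
  60 - 48 = 12
  62 - 60 = 2
  89 - 62 = 27


Delta encoded: [13, 0, 15, 4, 6, 5, 5, 12, 2, 27]


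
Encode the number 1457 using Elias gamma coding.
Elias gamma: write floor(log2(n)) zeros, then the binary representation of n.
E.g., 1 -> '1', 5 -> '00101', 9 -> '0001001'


num_bits = floor(log2(1457)) + 1 = 11
leading_zeros = num_bits - 1 = 10
binary(1457) = 10110110001

Elias gamma(1457) = '0000000000' + '10110110001' = 000000000010110110001 (21 bits)


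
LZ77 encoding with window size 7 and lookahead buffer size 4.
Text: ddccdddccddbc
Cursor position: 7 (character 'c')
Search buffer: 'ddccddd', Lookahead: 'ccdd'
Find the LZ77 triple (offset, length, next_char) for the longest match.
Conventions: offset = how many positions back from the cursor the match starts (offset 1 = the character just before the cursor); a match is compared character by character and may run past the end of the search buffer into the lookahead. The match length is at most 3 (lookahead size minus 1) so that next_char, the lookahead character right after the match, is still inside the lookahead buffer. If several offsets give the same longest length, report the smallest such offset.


Try each offset into the search buffer:
  offset=1 (pos 6, char 'd'): match length 0
  offset=2 (pos 5, char 'd'): match length 0
  offset=3 (pos 4, char 'd'): match length 0
  offset=4 (pos 3, char 'c'): match length 1
  offset=5 (pos 2, char 'c'): match length 3
  offset=6 (pos 1, char 'd'): match length 0
  offset=7 (pos 0, char 'd'): match length 0
Longest match has length 3 at offset 5.
next_char = character at position 7 + 3 = 10 -> 'd'

Best match: offset=5, length=3 (matching 'ccd' starting at position 2)
LZ77 triple: (5, 3, 'd')


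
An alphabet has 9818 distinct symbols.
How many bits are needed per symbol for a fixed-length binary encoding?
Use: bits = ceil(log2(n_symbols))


log2(9818) = 13.2612
Bracket: 2^13 = 8192 < 9818 <= 2^14 = 16384
So ceil(log2(9818)) = 14

bits = ceil(log2(9818)) = ceil(13.2612) = 14 bits


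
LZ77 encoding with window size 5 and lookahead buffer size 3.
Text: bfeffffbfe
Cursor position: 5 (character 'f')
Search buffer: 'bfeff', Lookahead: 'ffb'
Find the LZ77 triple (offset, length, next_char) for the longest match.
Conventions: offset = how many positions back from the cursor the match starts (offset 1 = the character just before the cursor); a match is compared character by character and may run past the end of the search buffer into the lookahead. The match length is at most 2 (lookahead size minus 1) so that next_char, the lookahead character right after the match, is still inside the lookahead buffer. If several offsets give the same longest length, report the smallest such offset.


Try each offset into the search buffer:
  offset=1 (pos 4, char 'f'): match length 2
  offset=2 (pos 3, char 'f'): match length 2
  offset=3 (pos 2, char 'e'): match length 0
  offset=4 (pos 1, char 'f'): match length 1
  offset=5 (pos 0, char 'b'): match length 0
Longest match has length 2, found at offsets 1, 2; take the smallest, offset 1.
next_char = character at position 5 + 2 = 7 -> 'b'

Best match: offset=1, length=2 (matching 'ff' starting at position 4)
LZ77 triple: (1, 2, 'b')


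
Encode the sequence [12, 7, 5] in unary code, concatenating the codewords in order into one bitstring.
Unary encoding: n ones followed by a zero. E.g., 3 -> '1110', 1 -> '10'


Encode each number as n ones followed by a terminating 0:
  12 -> 1111111111110 (13 bits)
  7 -> 11111110 (8 bits)
  5 -> 111110 (6 bits)
Total length = 13 + 8 + 6 = 27 bits.

Unary([12, 7, 5]) = 111111111111011111110111110 (27 bits)


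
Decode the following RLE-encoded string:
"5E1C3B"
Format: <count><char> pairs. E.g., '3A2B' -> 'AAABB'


Expanding each <count><char> pair:
  5E -> 'EEEEE'
  1C -> 'C'
  3B -> 'BBB'

Decoded = EEEEECBBB


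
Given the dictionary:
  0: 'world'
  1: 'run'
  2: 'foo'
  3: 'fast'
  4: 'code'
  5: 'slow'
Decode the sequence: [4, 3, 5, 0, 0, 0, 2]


Look up each index in the dictionary:
  4 -> 'code'
  3 -> 'fast'
  5 -> 'slow'
  0 -> 'world'
  0 -> 'world'
  0 -> 'world'
  2 -> 'foo'

Decoded: "code fast slow world world world foo"


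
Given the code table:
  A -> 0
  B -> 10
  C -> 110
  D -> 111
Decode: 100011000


Decoding:
10 -> B
0 -> A
0 -> A
110 -> C
0 -> A
0 -> A


Result: BAACAA


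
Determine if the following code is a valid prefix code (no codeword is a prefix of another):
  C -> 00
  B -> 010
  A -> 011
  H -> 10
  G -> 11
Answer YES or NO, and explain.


Checking each pair (does one codeword prefix another?):
  C='00' vs B='010': no prefix
  C='00' vs A='011': no prefix
  C='00' vs H='10': no prefix
  C='00' vs G='11': no prefix
  B='010' vs C='00': no prefix
  B='010' vs A='011': no prefix
  B='010' vs H='10': no prefix
  B='010' vs G='11': no prefix
  A='011' vs C='00': no prefix
  A='011' vs B='010': no prefix
  A='011' vs H='10': no prefix
  A='011' vs G='11': no prefix
  H='10' vs C='00': no prefix
  H='10' vs B='010': no prefix
  H='10' vs A='011': no prefix
  H='10' vs G='11': no prefix
  G='11' vs C='00': no prefix
  G='11' vs B='010': no prefix
  G='11' vs A='011': no prefix
  G='11' vs H='10': no prefix
No violation found over all pairs.

YES -- this is a valid prefix code. No codeword is a prefix of any other codeword.


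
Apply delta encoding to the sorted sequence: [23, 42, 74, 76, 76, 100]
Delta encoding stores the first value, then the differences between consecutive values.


First value: 23
Deltas:
  42 - 23 = 19
  74 - 42 = 32
  76 - 74 = 2
  76 - 76 = 0
  100 - 76 = 24


Delta encoded: [23, 19, 32, 2, 0, 24]


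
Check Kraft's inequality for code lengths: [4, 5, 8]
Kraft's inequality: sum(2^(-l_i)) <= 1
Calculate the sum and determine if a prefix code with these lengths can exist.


Sum = 2^(-4) + 2^(-5) + 2^(-8)
    = 0.0625 + 0.03125 + 0.00390625
    = 25/256 = 0.09765625
Since 0.09765625 <= 1, Kraft's inequality IS satisfied.
A prefix code with these lengths CAN exist.

Kraft sum = 0.09765625. Satisfied.


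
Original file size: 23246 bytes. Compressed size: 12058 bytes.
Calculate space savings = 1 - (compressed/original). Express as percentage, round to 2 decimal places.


ratio = compressed/original = 12058/23246 = 0.518713
savings = 1 - ratio = 1 - 0.518713 = 0.481287
as a percentage: 0.481287 * 100 = 48.13%

Space savings = 1 - 12058/23246 = 48.13%


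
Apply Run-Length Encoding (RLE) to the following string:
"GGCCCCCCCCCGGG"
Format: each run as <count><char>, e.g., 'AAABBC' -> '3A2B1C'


Scanning runs left to right:
  i=0: run of 'G' x 2 -> '2G'
  i=2: run of 'C' x 9 -> '9C'
  i=11: run of 'G' x 3 -> '3G'

RLE = 2G9C3G


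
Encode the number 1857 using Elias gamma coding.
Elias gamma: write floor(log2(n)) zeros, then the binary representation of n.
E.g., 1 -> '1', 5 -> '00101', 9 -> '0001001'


num_bits = floor(log2(1857)) + 1 = 11
leading_zeros = num_bits - 1 = 10
binary(1857) = 11101000001

Elias gamma(1857) = '0000000000' + '11101000001' = 000000000011101000001 (21 bits)


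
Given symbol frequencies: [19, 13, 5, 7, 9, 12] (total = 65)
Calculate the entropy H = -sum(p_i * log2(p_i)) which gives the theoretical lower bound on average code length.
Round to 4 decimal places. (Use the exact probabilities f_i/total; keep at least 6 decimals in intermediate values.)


Per-symbol terms -p_i * log2(p_i) with p_i = f_i/65:
  p = 19/65 = 0.292308: log2(p) = -1.774440, -p*log2(p) = 0.518683
  p = 13/65 = 0.200000: log2(p) = -2.321928, -p*log2(p) = 0.464386
  p = 5/65 = 0.076923: log2(p) = -3.700440, -p*log2(p) = 0.284649
  p = 7/65 = 0.107692: log2(p) = -3.215013, -p*log2(p) = 0.346232
  p = 9/65 = 0.138462: log2(p) = -2.852443, -p*log2(p) = 0.394954
  p = 12/65 = 0.184615: log2(p) = -2.437405, -p*log2(p) = 0.449983
H = 0.518683 + 0.464386 + 0.284649 + 0.346232 + 0.394954 + 0.449983 = 2.458887

H = 2.4589 bits/symbol


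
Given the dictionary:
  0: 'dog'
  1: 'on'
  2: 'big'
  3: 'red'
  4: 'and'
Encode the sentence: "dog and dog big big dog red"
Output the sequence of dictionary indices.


Look up each word in the dictionary:
  'dog' -> 0
  'and' -> 4
  'dog' -> 0
  'big' -> 2
  'big' -> 2
  'dog' -> 0
  'red' -> 3

Encoded: [0, 4, 0, 2, 2, 0, 3]


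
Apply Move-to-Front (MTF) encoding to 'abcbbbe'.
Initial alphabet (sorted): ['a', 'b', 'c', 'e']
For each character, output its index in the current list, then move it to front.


MTF encoding:
'a': index 0 in ['a', 'b', 'c', 'e'] -> ['a', 'b', 'c', 'e']
'b': index 1 in ['a', 'b', 'c', 'e'] -> ['b', 'a', 'c', 'e']
'c': index 2 in ['b', 'a', 'c', 'e'] -> ['c', 'b', 'a', 'e']
'b': index 1 in ['c', 'b', 'a', 'e'] -> ['b', 'c', 'a', 'e']
'b': index 0 in ['b', 'c', 'a', 'e'] -> ['b', 'c', 'a', 'e']
'b': index 0 in ['b', 'c', 'a', 'e'] -> ['b', 'c', 'a', 'e']
'e': index 3 in ['b', 'c', 'a', 'e'] -> ['e', 'b', 'c', 'a']


Output: [0, 1, 2, 1, 0, 0, 3]


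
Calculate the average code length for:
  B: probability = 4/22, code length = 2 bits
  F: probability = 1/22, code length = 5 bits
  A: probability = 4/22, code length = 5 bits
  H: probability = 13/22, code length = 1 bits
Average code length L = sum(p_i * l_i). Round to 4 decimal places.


Weighted contributions p_i * l_i:
  B: (4/22) * 2 = 8/22
  F: (1/22) * 5 = 5/22
  A: (4/22) * 5 = 20/22
  H: (13/22) * 1 = 13/22
Sum = (8 + 5 + 20 + 13)/22 = 46/22

L = 46/22 = 2.0909 bits/symbol


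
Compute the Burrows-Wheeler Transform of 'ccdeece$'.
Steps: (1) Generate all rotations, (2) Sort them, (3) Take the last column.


Rotations (sorted):
  0: $ccdeece -> last char: e
  1: ccdeece$ -> last char: $
  2: cdeece$c -> last char: c
  3: ce$ccdee -> last char: e
  4: deece$cc -> last char: c
  5: e$ccdeec -> last char: c
  6: ece$ccde -> last char: e
  7: eece$ccd -> last char: d


BWT = e$cecced


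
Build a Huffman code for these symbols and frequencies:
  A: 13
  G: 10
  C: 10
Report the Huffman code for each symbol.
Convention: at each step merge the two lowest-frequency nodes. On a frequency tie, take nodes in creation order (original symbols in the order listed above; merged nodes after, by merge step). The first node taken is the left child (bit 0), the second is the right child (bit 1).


Huffman tree construction:
Step 1: Merge G(10) + C(10) = 20
Step 2: Merge A(13) + (G+C)(20) = 33
Read each symbol's code off the tree from the root (left child = 0, right child = 1).

Codes:
  A: 0 (length 1)
  G: 10 (length 2)
  C: 11 (length 2)
Average code length: 53/33 = 1.6061 bits/symbol


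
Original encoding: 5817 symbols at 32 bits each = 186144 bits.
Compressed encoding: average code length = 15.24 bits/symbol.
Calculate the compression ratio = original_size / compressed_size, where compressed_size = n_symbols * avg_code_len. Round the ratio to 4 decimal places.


original_size = n_symbols * orig_bits = 5817 * 32 = 186144 bits
compressed_size = n_symbols * avg_code_len = 5817 * 15.24 = 88651.08 bits
ratio = original_size / compressed_size = 186144 / 88651.08 = 2.0997

Compression ratio = 2.0997


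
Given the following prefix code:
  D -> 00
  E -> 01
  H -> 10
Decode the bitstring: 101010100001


Decoding step by step:
Bits 10 -> H
Bits 10 -> H
Bits 10 -> H
Bits 10 -> H
Bits 00 -> D
Bits 01 -> E


Decoded message: HHHHDE


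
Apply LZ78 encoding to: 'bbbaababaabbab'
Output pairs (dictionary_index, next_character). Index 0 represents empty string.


LZ78 encoding steps:
Dictionary: {0: ''}
Step 1: w='' (idx 0), next='b' -> output (0, 'b'), add 'b' as idx 1
Step 2: w='b' (idx 1), next='b' -> output (1, 'b'), add 'bb' as idx 2
Step 3: w='' (idx 0), next='a' -> output (0, 'a'), add 'a' as idx 3
Step 4: w='a' (idx 3), next='b' -> output (3, 'b'), add 'ab' as idx 4
Step 5: w='ab' (idx 4), next='a' -> output (4, 'a'), add 'aba' as idx 5
Step 6: w='ab' (idx 4), next='b' -> output (4, 'b'), add 'abb' as idx 6
Step 7: w='ab' (idx 4), end of input -> output (4, '')


Encoded: [(0, 'b'), (1, 'b'), (0, 'a'), (3, 'b'), (4, 'a'), (4, 'b'), (4, '')]


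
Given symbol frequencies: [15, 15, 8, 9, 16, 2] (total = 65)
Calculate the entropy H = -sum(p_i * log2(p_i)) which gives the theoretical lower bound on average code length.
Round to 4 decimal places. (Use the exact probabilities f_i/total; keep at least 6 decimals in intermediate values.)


Per-symbol terms -p_i * log2(p_i) with p_i = f_i/65:
  p = 15/65 = 0.230769: log2(p) = -2.115477, -p*log2(p) = 0.488187
  p = 15/65 = 0.230769: log2(p) = -2.115477, -p*log2(p) = 0.488187
  p = 8/65 = 0.123077: log2(p) = -3.022368, -p*log2(p) = 0.371984
  p = 9/65 = 0.138462: log2(p) = -2.852443, -p*log2(p) = 0.394954
  p = 16/65 = 0.246154: log2(p) = -2.022368, -p*log2(p) = 0.497814
  p = 2/65 = 0.030769: log2(p) = -5.022368, -p*log2(p) = 0.154534
H = 0.488187 + 0.488187 + 0.371984 + 0.394954 + 0.497814 + 0.154534 = 2.395660

H = 2.3957 bits/symbol


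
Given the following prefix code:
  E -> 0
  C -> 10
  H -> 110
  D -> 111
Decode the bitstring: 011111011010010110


Decoding step by step:
Bits 0 -> E
Bits 111 -> D
Bits 110 -> H
Bits 110 -> H
Bits 10 -> C
Bits 0 -> E
Bits 10 -> C
Bits 110 -> H


Decoded message: EDHHCECH


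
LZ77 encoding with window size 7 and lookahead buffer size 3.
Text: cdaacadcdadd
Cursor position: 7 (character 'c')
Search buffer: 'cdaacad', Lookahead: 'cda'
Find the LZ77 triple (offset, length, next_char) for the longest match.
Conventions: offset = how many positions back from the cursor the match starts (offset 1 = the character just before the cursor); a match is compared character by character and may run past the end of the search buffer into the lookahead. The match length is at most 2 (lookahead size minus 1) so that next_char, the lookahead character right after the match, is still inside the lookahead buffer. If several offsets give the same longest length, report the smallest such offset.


Try each offset into the search buffer:
  offset=1 (pos 6, char 'd'): match length 0
  offset=2 (pos 5, char 'a'): match length 0
  offset=3 (pos 4, char 'c'): match length 1
  offset=4 (pos 3, char 'a'): match length 0
  offset=5 (pos 2, char 'a'): match length 0
  offset=6 (pos 1, char 'd'): match length 0
  offset=7 (pos 0, char 'c'): match length 2
Longest match has length 2 at offset 7.
next_char = character at position 7 + 2 = 9 -> 'a'

Best match: offset=7, length=2 (matching 'cd' starting at position 0)
LZ77 triple: (7, 2, 'a')


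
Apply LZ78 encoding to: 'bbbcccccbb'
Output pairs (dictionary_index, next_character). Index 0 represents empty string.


LZ78 encoding steps:
Dictionary: {0: ''}
Step 1: w='' (idx 0), next='b' -> output (0, 'b'), add 'b' as idx 1
Step 2: w='b' (idx 1), next='b' -> output (1, 'b'), add 'bb' as idx 2
Step 3: w='' (idx 0), next='c' -> output (0, 'c'), add 'c' as idx 3
Step 4: w='c' (idx 3), next='c' -> output (3, 'c'), add 'cc' as idx 4
Step 5: w='cc' (idx 4), next='b' -> output (4, 'b'), add 'ccb' as idx 5
Step 6: w='b' (idx 1), end of input -> output (1, '')


Encoded: [(0, 'b'), (1, 'b'), (0, 'c'), (3, 'c'), (4, 'b'), (1, '')]


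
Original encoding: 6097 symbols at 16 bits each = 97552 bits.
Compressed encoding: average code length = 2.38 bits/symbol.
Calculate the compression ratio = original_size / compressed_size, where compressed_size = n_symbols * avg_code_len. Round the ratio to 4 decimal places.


original_size = n_symbols * orig_bits = 6097 * 16 = 97552 bits
compressed_size = n_symbols * avg_code_len = 6097 * 2.38 = 14510.86 bits
ratio = original_size / compressed_size = 97552 / 14510.86 = 6.7227

Compression ratio = 6.7227


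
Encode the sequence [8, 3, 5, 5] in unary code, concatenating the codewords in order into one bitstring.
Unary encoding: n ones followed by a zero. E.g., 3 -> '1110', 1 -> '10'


Encode each number as n ones followed by a terminating 0:
  8 -> 111111110 (9 bits)
  3 -> 1110 (4 bits)
  5 -> 111110 (6 bits)
  5 -> 111110 (6 bits)
Total length = 9 + 4 + 6 + 6 = 25 bits.

Unary([8, 3, 5, 5]) = 1111111101110111110111110 (25 bits)


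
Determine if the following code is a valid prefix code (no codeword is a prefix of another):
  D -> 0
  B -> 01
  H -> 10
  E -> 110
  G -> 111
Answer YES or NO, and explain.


Checking each pair (does one codeword prefix another?):
  D='0' vs B='01': prefix -- VIOLATION

NO -- this is NOT a valid prefix code. D (0) is a prefix of B (01).


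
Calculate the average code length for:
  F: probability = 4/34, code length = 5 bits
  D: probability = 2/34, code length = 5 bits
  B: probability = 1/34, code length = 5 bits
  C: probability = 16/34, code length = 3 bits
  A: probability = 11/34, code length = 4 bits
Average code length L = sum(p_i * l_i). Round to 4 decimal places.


Weighted contributions p_i * l_i:
  F: (4/34) * 5 = 20/34
  D: (2/34) * 5 = 10/34
  B: (1/34) * 5 = 5/34
  C: (16/34) * 3 = 48/34
  A: (11/34) * 4 = 44/34
Sum = (20 + 10 + 5 + 48 + 44)/34 = 127/34

L = 127/34 = 3.7353 bits/symbol


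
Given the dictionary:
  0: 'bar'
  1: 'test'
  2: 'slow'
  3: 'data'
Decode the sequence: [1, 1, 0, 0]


Look up each index in the dictionary:
  1 -> 'test'
  1 -> 'test'
  0 -> 'bar'
  0 -> 'bar'

Decoded: "test test bar bar"


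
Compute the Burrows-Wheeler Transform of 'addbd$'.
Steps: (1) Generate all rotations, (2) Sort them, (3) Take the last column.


Rotations (sorted):
  0: $addbd -> last char: d
  1: addbd$ -> last char: $
  2: bd$add -> last char: d
  3: d$addb -> last char: b
  4: dbd$ad -> last char: d
  5: ddbd$a -> last char: a


BWT = d$dbda


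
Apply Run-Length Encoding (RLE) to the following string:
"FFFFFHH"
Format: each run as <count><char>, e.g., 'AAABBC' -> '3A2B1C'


Scanning runs left to right:
  i=0: run of 'F' x 5 -> '5F'
  i=5: run of 'H' x 2 -> '2H'

RLE = 5F2H


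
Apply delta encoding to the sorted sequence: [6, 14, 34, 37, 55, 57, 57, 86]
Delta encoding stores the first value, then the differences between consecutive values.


First value: 6
Deltas:
  14 - 6 = 8
  34 - 14 = 20
  37 - 34 = 3
  55 - 37 = 18
  57 - 55 = 2
  57 - 57 = 0
  86 - 57 = 29


Delta encoded: [6, 8, 20, 3, 18, 2, 0, 29]


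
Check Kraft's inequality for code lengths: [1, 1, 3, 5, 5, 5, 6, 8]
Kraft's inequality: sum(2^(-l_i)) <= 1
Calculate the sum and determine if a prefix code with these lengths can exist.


Sum = 2^(-1) + 2^(-1) + 2^(-3) + 2^(-5) + 2^(-5) + 2^(-5) + 2^(-6) + 2^(-8)
    = 0.5 + 0.5 + 0.125 + 0.03125 + 0.03125 + 0.03125 + 0.015625 + 0.00390625
    = 317/256 = 1.23828125
Since 1.23828125 > 1, Kraft's inequality is NOT satisfied.
A prefix code with these lengths CANNOT exist.

Kraft sum = 1.23828125. Not satisfied.


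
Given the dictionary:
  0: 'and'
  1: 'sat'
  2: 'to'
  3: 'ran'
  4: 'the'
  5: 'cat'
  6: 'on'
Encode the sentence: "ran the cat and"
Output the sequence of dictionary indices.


Look up each word in the dictionary:
  'ran' -> 3
  'the' -> 4
  'cat' -> 5
  'and' -> 0

Encoded: [3, 4, 5, 0]


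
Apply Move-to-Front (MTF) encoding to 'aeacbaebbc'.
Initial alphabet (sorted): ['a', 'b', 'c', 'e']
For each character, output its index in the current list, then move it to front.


MTF encoding:
'a': index 0 in ['a', 'b', 'c', 'e'] -> ['a', 'b', 'c', 'e']
'e': index 3 in ['a', 'b', 'c', 'e'] -> ['e', 'a', 'b', 'c']
'a': index 1 in ['e', 'a', 'b', 'c'] -> ['a', 'e', 'b', 'c']
'c': index 3 in ['a', 'e', 'b', 'c'] -> ['c', 'a', 'e', 'b']
'b': index 3 in ['c', 'a', 'e', 'b'] -> ['b', 'c', 'a', 'e']
'a': index 2 in ['b', 'c', 'a', 'e'] -> ['a', 'b', 'c', 'e']
'e': index 3 in ['a', 'b', 'c', 'e'] -> ['e', 'a', 'b', 'c']
'b': index 2 in ['e', 'a', 'b', 'c'] -> ['b', 'e', 'a', 'c']
'b': index 0 in ['b', 'e', 'a', 'c'] -> ['b', 'e', 'a', 'c']
'c': index 3 in ['b', 'e', 'a', 'c'] -> ['c', 'b', 'e', 'a']


Output: [0, 3, 1, 3, 3, 2, 3, 2, 0, 3]


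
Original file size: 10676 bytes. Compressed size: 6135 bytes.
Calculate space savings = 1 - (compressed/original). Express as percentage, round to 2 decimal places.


ratio = compressed/original = 6135/10676 = 0.574653
savings = 1 - ratio = 1 - 0.574653 = 0.425347
as a percentage: 0.425347 * 100 = 42.53%

Space savings = 1 - 6135/10676 = 42.53%


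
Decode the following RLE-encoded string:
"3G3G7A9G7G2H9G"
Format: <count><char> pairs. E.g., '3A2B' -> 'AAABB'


Expanding each <count><char> pair:
  3G -> 'GGG'
  3G -> 'GGG'
  7A -> 'AAAAAAA'
  9G -> 'GGGGGGGGG'
  7G -> 'GGGGGGG'
  2H -> 'HH'
  9G -> 'GGGGGGGGG'

Decoded = GGGGGGAAAAAAAGGGGGGGGGGGGGGGGHHGGGGGGGGG


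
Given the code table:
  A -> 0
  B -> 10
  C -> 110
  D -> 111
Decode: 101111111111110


Decoding:
10 -> B
111 -> D
111 -> D
111 -> D
111 -> D
0 -> A


Result: BDDDDA


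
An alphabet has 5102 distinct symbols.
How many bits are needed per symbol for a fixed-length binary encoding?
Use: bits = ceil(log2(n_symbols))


log2(5102) = 12.3168
Bracket: 2^12 = 4096 < 5102 <= 2^13 = 8192
So ceil(log2(5102)) = 13

bits = ceil(log2(5102)) = ceil(12.3168) = 13 bits


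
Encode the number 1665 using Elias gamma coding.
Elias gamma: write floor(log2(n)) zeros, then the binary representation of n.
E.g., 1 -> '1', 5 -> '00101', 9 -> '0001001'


num_bits = floor(log2(1665)) + 1 = 11
leading_zeros = num_bits - 1 = 10
binary(1665) = 11010000001

Elias gamma(1665) = '0000000000' + '11010000001' = 000000000011010000001 (21 bits)


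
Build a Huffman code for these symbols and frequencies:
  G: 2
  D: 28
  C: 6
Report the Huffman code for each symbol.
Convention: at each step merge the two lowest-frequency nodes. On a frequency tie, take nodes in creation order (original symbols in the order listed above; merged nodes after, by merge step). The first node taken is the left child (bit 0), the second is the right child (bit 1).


Huffman tree construction:
Step 1: Merge G(2) + C(6) = 8
Step 2: Merge (G+C)(8) + D(28) = 36
Read each symbol's code off the tree from the root (left child = 0, right child = 1).

Codes:
  G: 00 (length 2)
  D: 1 (length 1)
  C: 01 (length 2)
Average code length: 44/36 = 1.2222 bits/symbol


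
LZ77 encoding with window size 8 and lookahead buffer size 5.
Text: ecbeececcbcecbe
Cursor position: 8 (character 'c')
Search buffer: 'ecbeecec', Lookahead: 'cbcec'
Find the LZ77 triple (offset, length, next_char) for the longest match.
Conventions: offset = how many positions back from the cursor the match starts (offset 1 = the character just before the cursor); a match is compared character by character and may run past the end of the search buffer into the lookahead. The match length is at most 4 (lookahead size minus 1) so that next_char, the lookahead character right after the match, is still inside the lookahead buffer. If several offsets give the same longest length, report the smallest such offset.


Try each offset into the search buffer:
  offset=1 (pos 7, char 'c'): match length 1
  offset=2 (pos 6, char 'e'): match length 0
  offset=3 (pos 5, char 'c'): match length 1
  offset=4 (pos 4, char 'e'): match length 0
  offset=5 (pos 3, char 'e'): match length 0
  offset=6 (pos 2, char 'b'): match length 0
  offset=7 (pos 1, char 'c'): match length 2
  offset=8 (pos 0, char 'e'): match length 0
Longest match has length 2 at offset 7.
next_char = character at position 8 + 2 = 10 -> 'c'

Best match: offset=7, length=2 (matching 'cb' starting at position 1)
LZ77 triple: (7, 2, 'c')


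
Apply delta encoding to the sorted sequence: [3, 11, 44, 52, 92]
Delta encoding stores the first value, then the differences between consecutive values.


First value: 3
Deltas:
  11 - 3 = 8
  44 - 11 = 33
  52 - 44 = 8
  92 - 52 = 40


Delta encoded: [3, 8, 33, 8, 40]


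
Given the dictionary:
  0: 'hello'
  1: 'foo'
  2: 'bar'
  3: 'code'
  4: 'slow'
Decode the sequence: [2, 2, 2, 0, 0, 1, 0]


Look up each index in the dictionary:
  2 -> 'bar'
  2 -> 'bar'
  2 -> 'bar'
  0 -> 'hello'
  0 -> 'hello'
  1 -> 'foo'
  0 -> 'hello'

Decoded: "bar bar bar hello hello foo hello"


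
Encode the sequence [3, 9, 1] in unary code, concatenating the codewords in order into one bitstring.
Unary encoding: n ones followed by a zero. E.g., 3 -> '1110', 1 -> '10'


Encode each number as n ones followed by a terminating 0:
  3 -> 1110 (4 bits)
  9 -> 1111111110 (10 bits)
  1 -> 10 (2 bits)
Total length = 4 + 10 + 2 = 16 bits.

Unary([3, 9, 1]) = 1110111111111010 (16 bits)


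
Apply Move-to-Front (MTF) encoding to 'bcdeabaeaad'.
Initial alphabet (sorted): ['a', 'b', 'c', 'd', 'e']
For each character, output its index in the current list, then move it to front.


MTF encoding:
'b': index 1 in ['a', 'b', 'c', 'd', 'e'] -> ['b', 'a', 'c', 'd', 'e']
'c': index 2 in ['b', 'a', 'c', 'd', 'e'] -> ['c', 'b', 'a', 'd', 'e']
'd': index 3 in ['c', 'b', 'a', 'd', 'e'] -> ['d', 'c', 'b', 'a', 'e']
'e': index 4 in ['d', 'c', 'b', 'a', 'e'] -> ['e', 'd', 'c', 'b', 'a']
'a': index 4 in ['e', 'd', 'c', 'b', 'a'] -> ['a', 'e', 'd', 'c', 'b']
'b': index 4 in ['a', 'e', 'd', 'c', 'b'] -> ['b', 'a', 'e', 'd', 'c']
'a': index 1 in ['b', 'a', 'e', 'd', 'c'] -> ['a', 'b', 'e', 'd', 'c']
'e': index 2 in ['a', 'b', 'e', 'd', 'c'] -> ['e', 'a', 'b', 'd', 'c']
'a': index 1 in ['e', 'a', 'b', 'd', 'c'] -> ['a', 'e', 'b', 'd', 'c']
'a': index 0 in ['a', 'e', 'b', 'd', 'c'] -> ['a', 'e', 'b', 'd', 'c']
'd': index 3 in ['a', 'e', 'b', 'd', 'c'] -> ['d', 'a', 'e', 'b', 'c']


Output: [1, 2, 3, 4, 4, 4, 1, 2, 1, 0, 3]


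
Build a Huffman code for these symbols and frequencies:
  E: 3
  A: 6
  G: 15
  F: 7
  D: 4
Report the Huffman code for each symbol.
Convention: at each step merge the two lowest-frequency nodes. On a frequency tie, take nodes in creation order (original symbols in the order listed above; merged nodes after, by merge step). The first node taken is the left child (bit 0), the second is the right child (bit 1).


Huffman tree construction:
Step 1: Merge E(3) + D(4) = 7
Step 2: Merge A(6) + F(7) = 13
Step 3: Merge (E+D)(7) + (A+F)(13) = 20
Step 4: Merge G(15) + ((E+D)+(A+F))(20) = 35
Read each symbol's code off the tree from the root (left child = 0, right child = 1).

Codes:
  E: 100 (length 3)
  A: 110 (length 3)
  G: 0 (length 1)
  F: 111 (length 3)
  D: 101 (length 3)
Average code length: 75/35 = 2.1429 bits/symbol


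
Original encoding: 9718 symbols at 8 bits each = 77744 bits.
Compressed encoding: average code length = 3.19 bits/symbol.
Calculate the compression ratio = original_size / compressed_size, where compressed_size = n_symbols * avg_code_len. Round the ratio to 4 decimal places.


original_size = n_symbols * orig_bits = 9718 * 8 = 77744 bits
compressed_size = n_symbols * avg_code_len = 9718 * 3.19 = 31000.42 bits
ratio = original_size / compressed_size = 77744 / 31000.42 = 2.5078

Compression ratio = 2.5078


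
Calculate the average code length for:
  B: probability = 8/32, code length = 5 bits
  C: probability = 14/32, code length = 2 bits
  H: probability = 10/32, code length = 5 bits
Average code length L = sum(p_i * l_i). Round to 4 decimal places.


Weighted contributions p_i * l_i:
  B: (8/32) * 5 = 40/32
  C: (14/32) * 2 = 28/32
  H: (10/32) * 5 = 50/32
Sum = (40 + 28 + 50)/32 = 118/32

L = 118/32 = 3.6875 bits/symbol


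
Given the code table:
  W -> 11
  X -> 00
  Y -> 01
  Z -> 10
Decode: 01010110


Decoding:
01 -> Y
01 -> Y
01 -> Y
10 -> Z


Result: YYYZ


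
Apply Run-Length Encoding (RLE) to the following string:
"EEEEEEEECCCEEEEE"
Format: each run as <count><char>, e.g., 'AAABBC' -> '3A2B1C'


Scanning runs left to right:
  i=0: run of 'E' x 8 -> '8E'
  i=8: run of 'C' x 3 -> '3C'
  i=11: run of 'E' x 5 -> '5E'

RLE = 8E3C5E


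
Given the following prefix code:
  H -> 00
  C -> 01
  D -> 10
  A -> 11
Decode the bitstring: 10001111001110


Decoding step by step:
Bits 10 -> D
Bits 00 -> H
Bits 11 -> A
Bits 11 -> A
Bits 00 -> H
Bits 11 -> A
Bits 10 -> D


Decoded message: DHAAHAD


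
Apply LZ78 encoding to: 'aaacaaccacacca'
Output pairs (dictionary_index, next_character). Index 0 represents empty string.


LZ78 encoding steps:
Dictionary: {0: ''}
Step 1: w='' (idx 0), next='a' -> output (0, 'a'), add 'a' as idx 1
Step 2: w='a' (idx 1), next='a' -> output (1, 'a'), add 'aa' as idx 2
Step 3: w='' (idx 0), next='c' -> output (0, 'c'), add 'c' as idx 3
Step 4: w='aa' (idx 2), next='c' -> output (2, 'c'), add 'aac' as idx 4
Step 5: w='c' (idx 3), next='a' -> output (3, 'a'), add 'ca' as idx 5
Step 6: w='ca' (idx 5), next='c' -> output (5, 'c'), add 'cac' as idx 6
Step 7: w='ca' (idx 5), end of input -> output (5, '')


Encoded: [(0, 'a'), (1, 'a'), (0, 'c'), (2, 'c'), (3, 'a'), (5, 'c'), (5, '')]


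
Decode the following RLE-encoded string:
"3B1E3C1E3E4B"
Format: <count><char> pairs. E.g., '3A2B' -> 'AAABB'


Expanding each <count><char> pair:
  3B -> 'BBB'
  1E -> 'E'
  3C -> 'CCC'
  1E -> 'E'
  3E -> 'EEE'
  4B -> 'BBBB'

Decoded = BBBECCCEEEEBBBB


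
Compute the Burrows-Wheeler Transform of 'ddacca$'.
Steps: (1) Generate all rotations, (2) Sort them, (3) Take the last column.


Rotations (sorted):
  0: $ddacca -> last char: a
  1: a$ddacc -> last char: c
  2: acca$dd -> last char: d
  3: ca$ddac -> last char: c
  4: cca$dda -> last char: a
  5: dacca$d -> last char: d
  6: ddacca$ -> last char: $


BWT = acdcad$


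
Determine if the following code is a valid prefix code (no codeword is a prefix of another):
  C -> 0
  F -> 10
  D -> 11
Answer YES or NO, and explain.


Checking each pair (does one codeword prefix another?):
  C='0' vs F='10': no prefix
  C='0' vs D='11': no prefix
  F='10' vs C='0': no prefix
  F='10' vs D='11': no prefix
  D='11' vs C='0': no prefix
  D='11' vs F='10': no prefix
No violation found over all pairs.

YES -- this is a valid prefix code. No codeword is a prefix of any other codeword.


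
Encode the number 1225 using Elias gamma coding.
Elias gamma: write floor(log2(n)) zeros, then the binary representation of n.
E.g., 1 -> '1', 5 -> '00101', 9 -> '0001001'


num_bits = floor(log2(1225)) + 1 = 11
leading_zeros = num_bits - 1 = 10
binary(1225) = 10011001001

Elias gamma(1225) = '0000000000' + '10011001001' = 000000000010011001001 (21 bits)


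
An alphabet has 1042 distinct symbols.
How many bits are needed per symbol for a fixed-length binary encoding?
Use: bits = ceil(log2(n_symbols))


log2(1042) = 10.0251
Bracket: 2^10 = 1024 < 1042 <= 2^11 = 2048
So ceil(log2(1042)) = 11

bits = ceil(log2(1042)) = ceil(10.0251) = 11 bits


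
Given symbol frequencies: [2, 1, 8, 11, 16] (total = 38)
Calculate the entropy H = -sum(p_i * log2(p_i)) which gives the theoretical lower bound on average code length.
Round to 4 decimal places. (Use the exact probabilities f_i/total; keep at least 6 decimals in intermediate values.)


Per-symbol terms -p_i * log2(p_i) with p_i = f_i/38:
  p = 2/38 = 0.052632: log2(p) = -4.247928, -p*log2(p) = 0.223575
  p = 1/38 = 0.026316: log2(p) = -5.247928, -p*log2(p) = 0.138103
  p = 8/38 = 0.210526: log2(p) = -2.247928, -p*log2(p) = 0.473248
  p = 11/38 = 0.289474: log2(p) = -1.788496, -p*log2(p) = 0.517722
  p = 16/38 = 0.421053: log2(p) = -1.247928, -p*log2(p) = 0.525443
H = 0.223575 + 0.138103 + 0.473248 + 0.517722 + 0.525443 = 1.878091

H = 1.8781 bits/symbol


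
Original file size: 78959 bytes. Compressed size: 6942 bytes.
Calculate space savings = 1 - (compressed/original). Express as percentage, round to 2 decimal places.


ratio = compressed/original = 6942/78959 = 0.087919
savings = 1 - ratio = 1 - 0.087919 = 0.912081
as a percentage: 0.912081 * 100 = 91.21%

Space savings = 1 - 6942/78959 = 91.21%


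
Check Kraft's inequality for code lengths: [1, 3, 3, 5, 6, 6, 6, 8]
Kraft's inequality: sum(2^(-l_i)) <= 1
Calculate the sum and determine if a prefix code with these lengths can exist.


Sum = 2^(-1) + 2^(-3) + 2^(-3) + 2^(-5) + 2^(-6) + 2^(-6) + 2^(-6) + 2^(-8)
    = 0.5 + 0.125 + 0.125 + 0.03125 + 0.015625 + 0.015625 + 0.015625 + 0.00390625
    = 213/256 = 0.83203125
Since 0.83203125 <= 1, Kraft's inequality IS satisfied.
A prefix code with these lengths CAN exist.

Kraft sum = 0.83203125. Satisfied.


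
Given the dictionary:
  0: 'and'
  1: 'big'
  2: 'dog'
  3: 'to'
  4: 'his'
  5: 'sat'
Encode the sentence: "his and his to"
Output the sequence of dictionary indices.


Look up each word in the dictionary:
  'his' -> 4
  'and' -> 0
  'his' -> 4
  'to' -> 3

Encoded: [4, 0, 4, 3]


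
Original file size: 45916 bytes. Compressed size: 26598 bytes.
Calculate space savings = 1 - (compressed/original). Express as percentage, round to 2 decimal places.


ratio = compressed/original = 26598/45916 = 0.579275
savings = 1 - ratio = 1 - 0.579275 = 0.420725
as a percentage: 0.420725 * 100 = 42.07%

Space savings = 1 - 26598/45916 = 42.07%


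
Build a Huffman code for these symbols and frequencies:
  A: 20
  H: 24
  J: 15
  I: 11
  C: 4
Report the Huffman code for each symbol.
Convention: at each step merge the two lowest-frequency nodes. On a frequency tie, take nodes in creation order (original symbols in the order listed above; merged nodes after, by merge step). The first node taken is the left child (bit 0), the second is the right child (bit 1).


Huffman tree construction:
Step 1: Merge C(4) + I(11) = 15
Step 2: Merge J(15) + (C+I)(15) = 30
Step 3: Merge A(20) + H(24) = 44
Step 4: Merge (J+(C+I))(30) + (A+H)(44) = 74
Read each symbol's code off the tree from the root (left child = 0, right child = 1).

Codes:
  A: 10 (length 2)
  H: 11 (length 2)
  J: 00 (length 2)
  I: 011 (length 3)
  C: 010 (length 3)
Average code length: 163/74 = 2.2027 bits/symbol


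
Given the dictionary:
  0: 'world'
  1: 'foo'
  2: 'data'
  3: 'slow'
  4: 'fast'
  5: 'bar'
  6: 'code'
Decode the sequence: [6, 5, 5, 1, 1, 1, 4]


Look up each index in the dictionary:
  6 -> 'code'
  5 -> 'bar'
  5 -> 'bar'
  1 -> 'foo'
  1 -> 'foo'
  1 -> 'foo'
  4 -> 'fast'

Decoded: "code bar bar foo foo foo fast"


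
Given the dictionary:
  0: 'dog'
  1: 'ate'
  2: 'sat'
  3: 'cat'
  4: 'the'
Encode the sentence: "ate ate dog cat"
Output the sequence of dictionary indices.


Look up each word in the dictionary:
  'ate' -> 1
  'ate' -> 1
  'dog' -> 0
  'cat' -> 3

Encoded: [1, 1, 0, 3]
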